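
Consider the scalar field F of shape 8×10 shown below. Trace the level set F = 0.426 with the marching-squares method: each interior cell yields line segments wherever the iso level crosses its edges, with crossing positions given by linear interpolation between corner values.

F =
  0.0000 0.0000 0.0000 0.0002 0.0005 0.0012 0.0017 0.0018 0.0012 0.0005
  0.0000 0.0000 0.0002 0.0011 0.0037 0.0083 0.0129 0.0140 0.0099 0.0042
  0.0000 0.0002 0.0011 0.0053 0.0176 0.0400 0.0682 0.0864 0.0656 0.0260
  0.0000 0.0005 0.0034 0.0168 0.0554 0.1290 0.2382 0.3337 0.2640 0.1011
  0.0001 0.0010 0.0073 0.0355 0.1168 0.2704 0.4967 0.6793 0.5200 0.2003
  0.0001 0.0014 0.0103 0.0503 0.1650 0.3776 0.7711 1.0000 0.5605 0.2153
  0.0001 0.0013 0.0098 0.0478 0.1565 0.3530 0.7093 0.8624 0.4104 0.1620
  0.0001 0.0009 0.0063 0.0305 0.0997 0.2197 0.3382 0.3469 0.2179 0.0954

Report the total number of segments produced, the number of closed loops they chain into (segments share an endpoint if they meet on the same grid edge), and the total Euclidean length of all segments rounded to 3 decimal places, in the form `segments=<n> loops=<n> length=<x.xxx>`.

segments=12 loops=1 length=10.684

cell (3,5): code 0100 → (3.726,6.000)–(4.000,5.688)
cell (3,6): code 1100 → (3.267,7.000)–(3.726,6.000)
cell (3,7): code 1100 → (3.633,8.000)–(3.267,7.000)
cell (3,8): code 1000 → (4.000,8.294)–(3.633,8.000)
cell (4,5): code 0110 → (4.000,5.688)–(5.000,5.123)
cell (4,8): code 1001 → (5.000,8.390)–(4.000,8.294)
cell (5,5): code 0110 → (5.000,5.123)–(6.000,5.205)
cell (5,7): code 1011 → (6.000,7.965)–(5.896,8.000)
cell (5,8): code 0001 → (5.896,8.000)–(5.000,8.390)
cell (6,5): code 0010 → (6.000,5.205)–(6.763,6.000)
cell (6,6): code 0011 → (6.763,6.000)–(6.847,7.000)
cell (6,7): code 0001 → (6.847,7.000)–(6.000,7.965)
total: 12 segments, chained into 1 closed loop(s), length Σ = 10.683582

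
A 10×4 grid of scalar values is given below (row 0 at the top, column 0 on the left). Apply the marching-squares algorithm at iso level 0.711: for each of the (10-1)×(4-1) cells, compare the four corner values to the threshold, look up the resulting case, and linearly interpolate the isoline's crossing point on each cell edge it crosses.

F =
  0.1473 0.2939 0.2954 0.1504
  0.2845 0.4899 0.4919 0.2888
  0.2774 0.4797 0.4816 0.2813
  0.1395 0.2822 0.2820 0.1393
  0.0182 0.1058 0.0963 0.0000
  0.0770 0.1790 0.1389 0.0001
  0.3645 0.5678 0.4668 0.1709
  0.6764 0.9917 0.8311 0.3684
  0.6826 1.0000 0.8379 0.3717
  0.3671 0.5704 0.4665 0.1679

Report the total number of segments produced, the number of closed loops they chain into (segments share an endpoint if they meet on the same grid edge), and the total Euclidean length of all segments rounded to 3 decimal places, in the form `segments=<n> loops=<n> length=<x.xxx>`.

segments=8 loops=1 length=7.206

cell (6,0): code 0100 → (6.338,1.000)–(7.000,0.110)
cell (6,1): code 1100 → (6.670,2.000)–(6.338,1.000)
cell (6,2): code 1000 → (7.000,2.260)–(6.670,2.000)
cell (7,0): code 0110 → (7.000,0.110)–(8.000,0.089)
cell (7,2): code 1001 → (8.000,2.272)–(7.000,2.260)
cell (8,0): code 0010 → (8.000,0.089)–(8.673,1.000)
cell (8,1): code 0011 → (8.673,1.000)–(8.342,2.000)
cell (8,2): code 0001 → (8.342,2.000)–(8.000,2.272)
total: 8 segments, chained into 1 closed loop(s), length Σ = 7.205539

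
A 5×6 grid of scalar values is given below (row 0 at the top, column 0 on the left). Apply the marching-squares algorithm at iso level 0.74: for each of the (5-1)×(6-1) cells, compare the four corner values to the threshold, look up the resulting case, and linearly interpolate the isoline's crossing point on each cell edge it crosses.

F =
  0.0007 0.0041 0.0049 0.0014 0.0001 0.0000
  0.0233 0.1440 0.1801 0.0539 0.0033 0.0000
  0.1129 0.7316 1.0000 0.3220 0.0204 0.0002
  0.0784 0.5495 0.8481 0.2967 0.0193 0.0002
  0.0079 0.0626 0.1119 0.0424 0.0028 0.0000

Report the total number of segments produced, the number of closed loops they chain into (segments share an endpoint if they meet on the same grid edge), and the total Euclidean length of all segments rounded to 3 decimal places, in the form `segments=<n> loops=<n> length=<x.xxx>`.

cell (1,1): code 0100 → (1.683,2.000)–(2.000,1.031)
cell (1,2): code 1000 → (2.000,2.383)–(1.683,2.000)
cell (2,1): code 0110 → (2.000,1.031)–(3.000,1.638)
cell (2,2): code 1001 → (3.000,2.196)–(2.000,2.383)
cell (3,1): code 0010 → (3.000,1.638)–(3.147,2.000)
cell (3,2): code 0001 → (3.147,2.000)–(3.000,2.196)
total: 6 segments, chained into 1 closed loop(s), length Σ = 4.339560

segments=6 loops=1 length=4.340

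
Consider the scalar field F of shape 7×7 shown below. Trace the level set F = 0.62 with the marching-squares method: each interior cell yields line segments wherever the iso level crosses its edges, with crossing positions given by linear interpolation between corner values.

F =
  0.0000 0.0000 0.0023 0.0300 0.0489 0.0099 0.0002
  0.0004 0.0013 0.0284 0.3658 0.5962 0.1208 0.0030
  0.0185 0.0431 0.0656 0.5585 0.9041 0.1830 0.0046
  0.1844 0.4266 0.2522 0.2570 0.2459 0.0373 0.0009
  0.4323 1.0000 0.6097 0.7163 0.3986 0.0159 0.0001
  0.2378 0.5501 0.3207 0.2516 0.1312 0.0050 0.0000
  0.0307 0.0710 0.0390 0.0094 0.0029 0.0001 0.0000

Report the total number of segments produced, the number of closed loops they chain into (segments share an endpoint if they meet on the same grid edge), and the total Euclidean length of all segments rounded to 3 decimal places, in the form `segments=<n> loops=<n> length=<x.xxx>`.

segments=12 loops=3 length=10.828

cell (1,3): code 0100 → (1.077,4.000)–(2.000,3.178)
cell (1,4): code 1000 → (2.000,4.394)–(1.077,4.000)
cell (2,3): code 0010 → (2.000,3.178)–(2.432,4.000)
cell (2,4): code 0001 → (2.432,4.000)–(2.000,4.394)
cell (3,0): code 0100 → (3.337,1.000)–(4.000,0.331)
cell (3,1): code 1000 → (4.000,1.974)–(3.337,1.000)
cell (3,2): code 0100 → (3.790,3.000)–(4.000,2.097)
cell (3,3): code 1000 → (4.000,3.303)–(3.790,3.000)
cell (4,0): code 0010 → (4.000,0.331)–(4.845,1.000)
cell (4,1): code 0001 → (4.845,1.000)–(4.000,1.974)
cell (4,2): code 0010 → (4.000,2.097)–(4.207,3.000)
cell (4,3): code 0001 → (4.207,3.000)–(4.000,3.303)
total: 12 segments, chained into 3 closed loop(s), length Σ = 10.828251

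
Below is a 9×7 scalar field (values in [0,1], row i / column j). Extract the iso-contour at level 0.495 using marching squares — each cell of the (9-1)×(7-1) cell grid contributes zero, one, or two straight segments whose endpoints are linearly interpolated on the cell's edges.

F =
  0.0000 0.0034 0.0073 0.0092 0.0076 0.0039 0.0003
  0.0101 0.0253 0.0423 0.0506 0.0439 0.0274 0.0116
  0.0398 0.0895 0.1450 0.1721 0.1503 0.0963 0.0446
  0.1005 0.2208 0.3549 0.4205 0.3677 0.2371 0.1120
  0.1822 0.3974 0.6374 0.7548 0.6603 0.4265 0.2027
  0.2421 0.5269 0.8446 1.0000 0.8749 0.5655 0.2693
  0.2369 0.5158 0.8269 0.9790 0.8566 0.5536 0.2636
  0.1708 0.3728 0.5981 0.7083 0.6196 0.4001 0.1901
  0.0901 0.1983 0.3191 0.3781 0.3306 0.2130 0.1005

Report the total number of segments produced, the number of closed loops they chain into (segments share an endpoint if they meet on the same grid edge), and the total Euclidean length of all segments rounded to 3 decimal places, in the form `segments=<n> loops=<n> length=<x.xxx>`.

cell (3,1): code 0100 → (3.496,2.000)–(4.000,1.407)
cell (3,2): code 1100 → (3.223,3.000)–(3.496,2.000)
cell (3,3): code 1100 → (3.435,4.000)–(3.223,3.000)
cell (3,4): code 1000 → (4.000,4.707)–(3.435,4.000)
cell (4,0): code 0100 → (4.754,1.000)–(5.000,0.888)
cell (4,1): code 1110 → (4.000,1.407)–(4.754,1.000)
cell (4,4): code 1101 → (4.493,5.000)–(4.000,4.707)
cell (4,5): code 1000 → (5.000,5.238)–(4.493,5.000)
cell (5,0): code 0110 → (5.000,0.888)–(6.000,0.925)
cell (5,5): code 1001 → (6.000,5.202)–(5.000,5.238)
cell (6,0): code 0010 → (6.000,0.925)–(6.145,1.000)
cell (6,1): code 0111 → (6.145,1.000)–(7.000,1.542)
cell (6,4): code 1011 → (7.000,4.568)–(6.382,5.000)
cell (6,5): code 0001 → (6.382,5.000)–(6.000,5.202)
cell (7,1): code 0010 → (7.000,1.542)–(7.370,2.000)
cell (7,2): code 0011 → (7.370,2.000)–(7.646,3.000)
cell (7,3): code 0011 → (7.646,3.000)–(7.431,4.000)
cell (7,4): code 0001 → (7.431,4.000)–(7.000,4.568)
total: 18 segments, chained into 1 closed loop(s), length Σ = 13.727634

segments=18 loops=1 length=13.728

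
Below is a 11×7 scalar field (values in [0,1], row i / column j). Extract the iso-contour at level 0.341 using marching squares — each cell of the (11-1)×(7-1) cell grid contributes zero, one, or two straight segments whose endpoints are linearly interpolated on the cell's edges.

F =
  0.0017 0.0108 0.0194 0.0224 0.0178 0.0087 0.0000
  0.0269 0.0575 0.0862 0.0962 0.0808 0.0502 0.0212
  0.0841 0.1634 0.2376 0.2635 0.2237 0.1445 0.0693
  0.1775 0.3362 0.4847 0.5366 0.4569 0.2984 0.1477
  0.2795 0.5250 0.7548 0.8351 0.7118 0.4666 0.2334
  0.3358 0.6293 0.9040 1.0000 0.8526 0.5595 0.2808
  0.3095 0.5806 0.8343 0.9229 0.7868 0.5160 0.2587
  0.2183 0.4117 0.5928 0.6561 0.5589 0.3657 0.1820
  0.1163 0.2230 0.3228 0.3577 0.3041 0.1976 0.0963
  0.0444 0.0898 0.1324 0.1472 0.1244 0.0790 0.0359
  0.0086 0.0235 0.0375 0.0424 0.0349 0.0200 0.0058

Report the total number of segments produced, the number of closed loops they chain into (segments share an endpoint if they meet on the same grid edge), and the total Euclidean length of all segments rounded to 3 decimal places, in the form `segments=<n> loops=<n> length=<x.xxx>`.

cell (2,1): code 0100 → (2.418,2.000)–(3.000,1.032)
cell (2,2): code 1100 → (2.284,3.000)–(2.418,2.000)
cell (2,3): code 1100 → (2.503,4.000)–(2.284,3.000)
cell (2,4): code 1000 → (3.000,4.731)–(2.503,4.000)
cell (3,0): code 0100 → (3.025,1.000)–(4.000,0.251)
cell (3,1): code 1110 → (3.000,1.032)–(3.025,1.000)
cell (3,4): code 1101 → (3.253,5.000)–(3.000,4.731)
cell (3,5): code 1000 → (4.000,5.539)–(3.253,5.000)
cell (4,0): code 0110 → (4.000,0.251)–(5.000,0.018)
cell (4,5): code 1001 → (5.000,5.784)–(4.000,5.539)
cell (5,0): code 0110 → (5.000,0.018)–(6.000,0.116)
cell (5,5): code 1001 → (6.000,5.680)–(5.000,5.784)
cell (6,0): code 0110 → (6.000,0.116)–(7.000,0.634)
cell (6,5): code 1001 → (7.000,5.134)–(6.000,5.680)
cell (7,0): code 0010 → (7.000,0.634)–(7.375,1.000)
cell (7,1): code 0011 → (7.375,1.000)–(7.933,2.000)
cell (7,2): code 0111 → (7.933,2.000)–(8.000,2.521)
cell (7,3): code 1011 → (8.000,3.312)–(7.855,4.000)
cell (7,4): code 0011 → (7.855,4.000)–(7.147,5.000)
cell (7,5): code 0001 → (7.147,5.000)–(7.000,5.134)
cell (8,2): code 0010 → (8.000,2.521)–(8.079,3.000)
cell (8,3): code 0001 → (8.079,3.000)–(8.000,3.312)
total: 22 segments, chained into 1 closed loop(s), length Σ = 18.067625

segments=22 loops=1 length=18.068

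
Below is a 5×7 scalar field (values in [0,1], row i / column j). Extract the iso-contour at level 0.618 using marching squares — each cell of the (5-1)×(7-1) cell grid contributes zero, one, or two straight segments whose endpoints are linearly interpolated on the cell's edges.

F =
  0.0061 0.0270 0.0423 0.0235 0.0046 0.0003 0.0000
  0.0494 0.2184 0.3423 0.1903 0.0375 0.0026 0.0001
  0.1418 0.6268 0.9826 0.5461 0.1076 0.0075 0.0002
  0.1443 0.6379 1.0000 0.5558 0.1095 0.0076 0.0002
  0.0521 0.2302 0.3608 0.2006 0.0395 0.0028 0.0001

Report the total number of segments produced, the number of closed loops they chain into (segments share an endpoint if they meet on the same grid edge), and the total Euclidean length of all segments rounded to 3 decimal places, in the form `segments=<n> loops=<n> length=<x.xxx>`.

cell (1,0): code 0100 → (1.978,1.000)–(2.000,0.982)
cell (1,1): code 1100 → (1.431,2.000)–(1.978,1.000)
cell (1,2): code 1000 → (2.000,2.835)–(1.431,2.000)
cell (2,0): code 0110 → (2.000,0.982)–(3.000,0.960)
cell (2,2): code 1001 → (3.000,2.860)–(2.000,2.835)
cell (3,0): code 0010 → (3.000,0.960)–(3.049,1.000)
cell (3,1): code 0011 → (3.049,1.000)–(3.598,2.000)
cell (3,2): code 0001 → (3.598,2.000)–(3.000,2.860)
total: 8 segments, chained into 1 closed loop(s), length Σ = 6.431119

segments=8 loops=1 length=6.431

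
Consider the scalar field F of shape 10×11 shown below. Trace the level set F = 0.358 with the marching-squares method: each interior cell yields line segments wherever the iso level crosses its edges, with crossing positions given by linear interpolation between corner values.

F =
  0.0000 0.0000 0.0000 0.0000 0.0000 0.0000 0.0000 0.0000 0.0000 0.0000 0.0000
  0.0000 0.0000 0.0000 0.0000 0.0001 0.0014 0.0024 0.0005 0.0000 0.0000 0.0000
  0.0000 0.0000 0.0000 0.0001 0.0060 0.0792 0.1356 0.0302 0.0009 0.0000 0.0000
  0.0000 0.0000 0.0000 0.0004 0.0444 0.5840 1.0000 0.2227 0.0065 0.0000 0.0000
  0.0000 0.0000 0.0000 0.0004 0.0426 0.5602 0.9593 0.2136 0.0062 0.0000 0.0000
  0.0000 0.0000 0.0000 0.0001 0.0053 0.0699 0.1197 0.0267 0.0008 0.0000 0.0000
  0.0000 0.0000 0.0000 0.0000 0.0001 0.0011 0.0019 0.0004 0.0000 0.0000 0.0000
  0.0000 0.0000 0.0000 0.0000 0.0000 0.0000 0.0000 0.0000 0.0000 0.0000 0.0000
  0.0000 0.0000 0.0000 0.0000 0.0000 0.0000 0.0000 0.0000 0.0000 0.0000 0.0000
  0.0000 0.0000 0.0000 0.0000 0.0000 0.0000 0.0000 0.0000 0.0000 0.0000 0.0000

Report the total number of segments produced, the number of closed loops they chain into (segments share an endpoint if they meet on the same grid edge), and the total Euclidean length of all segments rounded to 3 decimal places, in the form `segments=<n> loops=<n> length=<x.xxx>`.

segments=8 loops=1 length=7.459

cell (2,4): code 0100 → (2.552,5.000)–(3.000,4.581)
cell (2,5): code 1100 → (2.257,6.000)–(2.552,5.000)
cell (2,6): code 1000 → (3.000,6.826)–(2.257,6.000)
cell (3,4): code 0110 → (3.000,4.581)–(4.000,4.609)
cell (3,6): code 1001 → (4.000,6.806)–(3.000,6.826)
cell (4,4): code 0010 → (4.000,4.609)–(4.412,5.000)
cell (4,5): code 0011 → (4.412,5.000)–(4.716,6.000)
cell (4,6): code 0001 → (4.716,6.000)–(4.000,6.806)
total: 8 segments, chained into 1 closed loop(s), length Σ = 7.458678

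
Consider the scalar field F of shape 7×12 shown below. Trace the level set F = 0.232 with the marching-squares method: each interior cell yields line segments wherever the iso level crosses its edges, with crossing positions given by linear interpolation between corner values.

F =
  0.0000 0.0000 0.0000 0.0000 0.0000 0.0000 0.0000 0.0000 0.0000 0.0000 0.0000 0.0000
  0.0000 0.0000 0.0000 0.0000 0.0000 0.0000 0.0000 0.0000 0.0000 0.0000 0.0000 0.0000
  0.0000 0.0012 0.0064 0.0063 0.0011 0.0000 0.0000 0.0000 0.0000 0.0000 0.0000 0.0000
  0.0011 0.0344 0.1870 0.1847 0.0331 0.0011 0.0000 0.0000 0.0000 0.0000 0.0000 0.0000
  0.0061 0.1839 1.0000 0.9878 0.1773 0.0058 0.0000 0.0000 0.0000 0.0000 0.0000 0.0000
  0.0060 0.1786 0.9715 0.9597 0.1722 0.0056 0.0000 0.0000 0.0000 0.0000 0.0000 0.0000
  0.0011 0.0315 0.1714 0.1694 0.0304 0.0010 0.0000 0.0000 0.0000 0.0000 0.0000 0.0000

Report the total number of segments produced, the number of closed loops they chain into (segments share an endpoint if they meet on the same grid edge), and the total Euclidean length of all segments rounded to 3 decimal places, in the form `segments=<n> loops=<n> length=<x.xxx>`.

cell (3,1): code 0100 → (3.055,2.000)–(4.000,1.059)
cell (3,2): code 1100 → (3.059,3.000)–(3.055,2.000)
cell (3,3): code 1000 → (4.000,3.933)–(3.059,3.000)
cell (4,1): code 0110 → (4.000,1.059)–(5.000,1.067)
cell (4,3): code 1001 → (5.000,3.924)–(4.000,3.933)
cell (5,1): code 0010 → (5.000,1.067)–(5.924,2.000)
cell (5,2): code 0011 → (5.924,2.000)–(5.921,3.000)
cell (5,3): code 0001 → (5.921,3.000)–(5.000,3.924)
total: 8 segments, chained into 1 closed loop(s), length Σ = 9.275902

segments=8 loops=1 length=9.276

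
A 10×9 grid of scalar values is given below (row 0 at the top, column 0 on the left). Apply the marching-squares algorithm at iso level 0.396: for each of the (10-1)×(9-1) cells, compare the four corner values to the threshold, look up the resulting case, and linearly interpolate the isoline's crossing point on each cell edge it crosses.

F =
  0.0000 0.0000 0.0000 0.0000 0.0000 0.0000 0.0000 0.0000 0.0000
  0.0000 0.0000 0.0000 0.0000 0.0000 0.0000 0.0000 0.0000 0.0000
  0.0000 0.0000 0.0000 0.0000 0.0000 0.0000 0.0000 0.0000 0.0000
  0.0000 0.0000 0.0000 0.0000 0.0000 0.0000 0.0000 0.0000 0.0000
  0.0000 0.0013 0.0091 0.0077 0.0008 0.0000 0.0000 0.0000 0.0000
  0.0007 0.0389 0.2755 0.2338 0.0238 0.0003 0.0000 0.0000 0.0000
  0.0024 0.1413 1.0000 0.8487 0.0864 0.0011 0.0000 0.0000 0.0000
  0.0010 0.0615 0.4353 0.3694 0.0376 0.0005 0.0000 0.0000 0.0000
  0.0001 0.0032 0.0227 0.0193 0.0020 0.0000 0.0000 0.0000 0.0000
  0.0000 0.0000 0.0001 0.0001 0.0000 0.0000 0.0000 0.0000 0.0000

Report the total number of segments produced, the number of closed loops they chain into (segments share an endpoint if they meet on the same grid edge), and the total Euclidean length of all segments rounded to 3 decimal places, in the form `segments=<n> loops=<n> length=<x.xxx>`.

segments=8 loops=1 length=6.476

cell (5,1): code 0100 → (5.166,2.000)–(6.000,1.297)
cell (5,2): code 1100 → (5.264,3.000)–(5.166,2.000)
cell (5,3): code 1000 → (6.000,3.594)–(5.264,3.000)
cell (6,1): code 0110 → (6.000,1.297)–(7.000,1.895)
cell (6,2): code 1011 → (7.000,2.596)–(6.945,3.000)
cell (6,3): code 0001 → (6.945,3.000)–(6.000,3.594)
cell (7,1): code 0010 → (7.000,1.895)–(7.095,2.000)
cell (7,2): code 0001 → (7.095,2.000)–(7.000,2.596)
total: 8 segments, chained into 1 closed loop(s), length Σ = 6.475586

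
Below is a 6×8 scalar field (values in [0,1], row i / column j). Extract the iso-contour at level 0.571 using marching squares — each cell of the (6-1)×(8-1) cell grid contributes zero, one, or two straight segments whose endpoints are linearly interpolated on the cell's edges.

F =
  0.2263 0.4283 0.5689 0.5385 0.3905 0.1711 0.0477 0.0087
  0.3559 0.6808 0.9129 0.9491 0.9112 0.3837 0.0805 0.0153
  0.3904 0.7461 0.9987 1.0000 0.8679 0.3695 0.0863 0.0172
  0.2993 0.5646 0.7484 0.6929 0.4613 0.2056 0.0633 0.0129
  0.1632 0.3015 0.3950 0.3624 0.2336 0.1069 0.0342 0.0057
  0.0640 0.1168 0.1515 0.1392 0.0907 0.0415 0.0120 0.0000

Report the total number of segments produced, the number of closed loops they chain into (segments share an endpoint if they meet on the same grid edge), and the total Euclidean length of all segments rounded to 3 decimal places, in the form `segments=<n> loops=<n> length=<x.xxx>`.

cell (0,0): code 0100 → (0.565,1.000)–(1.000,0.662)
cell (0,1): code 1100 → (0.006,2.000)–(0.565,1.000)
cell (0,2): code 1100 → (0.079,3.000)–(0.006,2.000)
cell (0,3): code 1100 → (0.347,4.000)–(0.079,3.000)
cell (0,4): code 1000 → (1.000,4.645)–(0.347,4.000)
cell (1,0): code 0110 → (1.000,0.662)–(2.000,0.508)
cell (1,4): code 1001 → (2.000,4.596)–(1.000,4.645)
cell (2,0): code 0010 → (2.000,0.508)–(2.965,1.000)
cell (2,1): code 0111 → (2.965,1.000)–(3.000,1.035)
cell (2,3): code 1011 → (3.000,3.526)–(2.730,4.000)
cell (2,4): code 0001 → (2.730,4.000)–(2.000,4.596)
cell (3,1): code 0010 → (3.000,1.035)–(3.502,2.000)
cell (3,2): code 0011 → (3.502,2.000)–(3.369,3.000)
cell (3,3): code 0001 → (3.369,3.000)–(3.000,3.526)
total: 14 segments, chained into 1 closed loop(s), length Σ = 12.024859

segments=14 loops=1 length=12.025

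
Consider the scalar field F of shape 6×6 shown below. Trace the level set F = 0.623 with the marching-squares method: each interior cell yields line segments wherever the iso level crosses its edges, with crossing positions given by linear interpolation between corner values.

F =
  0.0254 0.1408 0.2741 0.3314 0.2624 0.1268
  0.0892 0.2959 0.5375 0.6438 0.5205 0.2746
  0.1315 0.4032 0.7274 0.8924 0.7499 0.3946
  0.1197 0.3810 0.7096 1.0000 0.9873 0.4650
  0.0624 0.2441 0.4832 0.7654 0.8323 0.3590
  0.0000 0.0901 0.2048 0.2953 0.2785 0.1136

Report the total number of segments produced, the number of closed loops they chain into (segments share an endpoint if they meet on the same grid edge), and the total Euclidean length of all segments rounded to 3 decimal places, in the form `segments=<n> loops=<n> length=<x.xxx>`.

segments=14 loops=1 length=10.069

cell (0,2): code 0100 → (0.933,3.000)–(1.000,2.804)
cell (0,3): code 1000 → (1.000,3.169)–(0.933,3.000)
cell (1,1): code 0100 → (1.450,2.000)–(2.000,1.678)
cell (1,2): code 1110 → (1.000,2.804)–(1.450,2.000)
cell (1,3): code 1101 → (1.447,4.000)–(1.000,3.169)
cell (1,4): code 1000 → (2.000,4.357)–(1.447,4.000)
cell (2,1): code 0110 → (2.000,1.678)–(3.000,1.736)
cell (2,4): code 1001 → (3.000,4.697)–(2.000,4.357)
cell (3,1): code 0010 → (3.000,1.736)–(3.383,2.000)
cell (3,2): code 0111 → (3.383,2.000)–(4.000,2.495)
cell (3,4): code 1001 → (4.000,4.442)–(3.000,4.697)
cell (4,2): code 0010 → (4.000,2.495)–(4.303,3.000)
cell (4,3): code 0011 → (4.303,3.000)–(4.378,4.000)
cell (4,4): code 0001 → (4.378,4.000)–(4.000,4.442)
total: 14 segments, chained into 1 closed loop(s), length Σ = 10.068518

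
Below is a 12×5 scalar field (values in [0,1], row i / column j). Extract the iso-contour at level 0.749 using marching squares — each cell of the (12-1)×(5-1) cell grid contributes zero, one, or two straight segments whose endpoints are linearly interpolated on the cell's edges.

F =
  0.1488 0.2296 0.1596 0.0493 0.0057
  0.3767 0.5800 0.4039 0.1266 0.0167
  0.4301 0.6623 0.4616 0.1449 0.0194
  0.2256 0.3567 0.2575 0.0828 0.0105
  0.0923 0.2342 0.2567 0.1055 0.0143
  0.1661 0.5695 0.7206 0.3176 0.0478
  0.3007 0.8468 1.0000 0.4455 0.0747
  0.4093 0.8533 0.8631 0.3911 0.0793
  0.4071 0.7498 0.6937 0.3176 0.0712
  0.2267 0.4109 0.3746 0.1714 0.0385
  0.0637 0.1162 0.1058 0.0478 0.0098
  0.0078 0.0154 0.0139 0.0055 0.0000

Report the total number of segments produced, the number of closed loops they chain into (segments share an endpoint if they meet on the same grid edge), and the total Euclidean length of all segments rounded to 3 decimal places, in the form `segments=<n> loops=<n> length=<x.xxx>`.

cell (5,0): code 0100 → (5.647,1.000)–(6.000,0.821)
cell (5,1): code 1100 → (5.102,2.000)–(5.647,1.000)
cell (5,2): code 1000 → (6.000,2.453)–(5.102,2.000)
cell (6,0): code 0110 → (6.000,0.821)–(7.000,0.765)
cell (6,2): code 1001 → (7.000,2.242)–(6.000,2.453)
cell (7,0): code 0110 → (7.000,0.765)–(8.000,0.998)
cell (7,1): code 1011 → (8.000,1.014)–(7.674,2.000)
cell (7,2): code 0001 → (7.674,2.000)–(7.000,2.242)
cell (8,0): code 0010 → (8.000,0.998)–(8.002,1.000)
cell (8,1): code 0001 → (8.002,1.000)–(8.000,1.014)
total: 10 segments, chained into 1 closed loop(s), length Σ = 7.362723

segments=10 loops=1 length=7.363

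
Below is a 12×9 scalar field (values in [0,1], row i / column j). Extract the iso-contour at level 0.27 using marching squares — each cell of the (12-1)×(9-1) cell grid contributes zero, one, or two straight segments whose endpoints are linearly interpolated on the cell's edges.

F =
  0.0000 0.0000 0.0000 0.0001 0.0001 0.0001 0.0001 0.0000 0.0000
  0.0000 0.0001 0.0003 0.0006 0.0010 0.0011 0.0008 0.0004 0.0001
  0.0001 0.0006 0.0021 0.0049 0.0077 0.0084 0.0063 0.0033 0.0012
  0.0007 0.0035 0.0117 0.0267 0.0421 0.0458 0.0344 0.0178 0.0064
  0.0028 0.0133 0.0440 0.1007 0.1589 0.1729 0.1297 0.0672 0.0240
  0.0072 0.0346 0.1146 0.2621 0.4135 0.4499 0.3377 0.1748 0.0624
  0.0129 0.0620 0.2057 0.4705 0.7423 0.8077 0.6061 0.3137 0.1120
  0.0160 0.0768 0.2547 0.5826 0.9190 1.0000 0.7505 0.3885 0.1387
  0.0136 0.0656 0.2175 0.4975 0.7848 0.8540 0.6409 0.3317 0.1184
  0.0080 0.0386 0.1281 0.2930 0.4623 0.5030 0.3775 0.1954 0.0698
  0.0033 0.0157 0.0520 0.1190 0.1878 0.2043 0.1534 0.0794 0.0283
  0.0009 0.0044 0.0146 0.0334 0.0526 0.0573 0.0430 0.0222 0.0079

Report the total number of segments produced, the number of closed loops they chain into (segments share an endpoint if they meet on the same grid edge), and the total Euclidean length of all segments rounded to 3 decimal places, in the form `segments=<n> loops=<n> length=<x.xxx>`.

cell (4,3): code 0100 → (4.436,4.000)–(5.000,3.052)
cell (4,4): code 1100 → (4.351,5.000)–(4.436,4.000)
cell (4,5): code 1100 → (4.675,6.000)–(4.351,5.000)
cell (4,6): code 1000 → (5.000,6.416)–(4.675,6.000)
cell (5,2): code 0100 → (5.038,3.000)–(6.000,2.243)
cell (5,3): code 1110 → (5.000,3.052)–(5.038,3.000)
cell (5,6): code 1101 → (5.685,7.000)–(5.000,6.416)
cell (5,7): code 1000 → (6.000,7.217)–(5.685,7.000)
cell (6,2): code 0110 → (6.000,2.243)–(7.000,2.047)
cell (6,7): code 1001 → (7.000,7.474)–(6.000,7.217)
cell (7,2): code 0110 → (7.000,2.047)–(8.000,2.188)
cell (7,7): code 1001 → (8.000,7.289)–(7.000,7.474)
cell (8,2): code 0110 → (8.000,2.188)–(9.000,2.861)
cell (8,6): code 1011 → (9.000,6.590)–(8.453,7.000)
cell (8,7): code 0001 → (8.453,7.000)–(8.000,7.289)
cell (9,2): code 0010 → (9.000,2.861)–(9.132,3.000)
cell (9,3): code 0011 → (9.132,3.000)–(9.701,4.000)
cell (9,4): code 0011 → (9.701,4.000)–(9.780,5.000)
cell (9,5): code 0011 → (9.780,5.000)–(9.480,6.000)
cell (9,6): code 0001 → (9.480,6.000)–(9.000,6.590)
total: 20 segments, chained into 1 closed loop(s), length Σ = 16.912175

segments=20 loops=1 length=16.912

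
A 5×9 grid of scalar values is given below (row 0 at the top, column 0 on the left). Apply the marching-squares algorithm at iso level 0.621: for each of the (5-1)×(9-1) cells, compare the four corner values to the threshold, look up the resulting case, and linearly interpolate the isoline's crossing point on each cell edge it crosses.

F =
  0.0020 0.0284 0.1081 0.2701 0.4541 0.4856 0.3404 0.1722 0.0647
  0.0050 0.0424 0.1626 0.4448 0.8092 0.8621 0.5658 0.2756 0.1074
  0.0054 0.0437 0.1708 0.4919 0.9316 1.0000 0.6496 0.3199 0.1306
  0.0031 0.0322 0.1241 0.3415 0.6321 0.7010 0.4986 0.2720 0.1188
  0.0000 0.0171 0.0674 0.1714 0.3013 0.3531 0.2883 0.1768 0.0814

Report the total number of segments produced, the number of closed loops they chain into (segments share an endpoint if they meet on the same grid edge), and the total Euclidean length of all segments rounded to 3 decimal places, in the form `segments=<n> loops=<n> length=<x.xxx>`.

cell (0,3): code 0100 → (0.470,4.000)–(1.000,3.484)
cell (0,4): code 1100 → (0.360,5.000)–(0.470,4.000)
cell (0,5): code 1000 → (1.000,5.814)–(0.360,5.000)
cell (1,3): code 0110 → (1.000,3.484)–(2.000,3.294)
cell (1,5): code 1101 → (1.659,6.000)–(1.000,5.814)
cell (1,6): code 1000 → (2.000,6.087)–(1.659,6.000)
cell (2,3): code 0110 → (2.000,3.294)–(3.000,3.962)
cell (2,5): code 1011 → (3.000,5.395)–(2.189,6.000)
cell (2,6): code 0001 → (2.189,6.000)–(2.000,6.087)
cell (3,3): code 0010 → (3.000,3.962)–(3.034,4.000)
cell (3,4): code 0011 → (3.034,4.000)–(3.230,5.000)
cell (3,5): code 0001 → (3.230,5.000)–(3.000,5.395)
total: 12 segments, chained into 1 closed loop(s), length Σ = 8.785696

segments=12 loops=1 length=8.786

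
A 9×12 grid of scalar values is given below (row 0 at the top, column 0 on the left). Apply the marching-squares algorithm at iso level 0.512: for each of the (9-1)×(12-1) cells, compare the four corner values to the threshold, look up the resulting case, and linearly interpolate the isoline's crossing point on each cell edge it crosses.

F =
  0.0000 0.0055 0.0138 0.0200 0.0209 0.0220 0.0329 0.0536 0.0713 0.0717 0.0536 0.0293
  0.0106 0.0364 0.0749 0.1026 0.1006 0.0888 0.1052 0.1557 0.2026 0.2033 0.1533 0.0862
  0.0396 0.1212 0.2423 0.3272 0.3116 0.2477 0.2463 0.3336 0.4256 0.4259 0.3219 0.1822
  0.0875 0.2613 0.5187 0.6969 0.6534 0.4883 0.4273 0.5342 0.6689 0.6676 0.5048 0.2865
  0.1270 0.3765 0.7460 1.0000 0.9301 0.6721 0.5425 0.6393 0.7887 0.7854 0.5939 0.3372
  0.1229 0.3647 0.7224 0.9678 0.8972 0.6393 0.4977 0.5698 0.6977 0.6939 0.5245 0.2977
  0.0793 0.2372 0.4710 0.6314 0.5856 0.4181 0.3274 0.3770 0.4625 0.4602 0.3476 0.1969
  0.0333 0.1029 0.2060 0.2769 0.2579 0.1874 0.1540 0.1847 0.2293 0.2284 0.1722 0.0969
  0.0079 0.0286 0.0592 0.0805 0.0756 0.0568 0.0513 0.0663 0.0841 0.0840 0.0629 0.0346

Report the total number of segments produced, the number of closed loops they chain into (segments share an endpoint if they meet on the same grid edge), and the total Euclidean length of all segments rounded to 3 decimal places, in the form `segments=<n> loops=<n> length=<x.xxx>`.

segments=30 loops=1 length=23.741

cell (2,1): code 0100 → (2.976,2.000)–(3.000,1.974)
cell (2,2): code 1100 → (2.500,3.000)–(2.976,2.000)
cell (2,3): code 1100 → (2.586,4.000)–(2.500,3.000)
cell (2,4): code 1000 → (3.000,4.856)–(2.586,4.000)
cell (2,6): code 0100 → (2.889,7.000)–(3.000,6.792)
cell (2,7): code 1100 → (2.355,8.000)–(2.889,7.000)
cell (2,8): code 1100 → (2.356,9.000)–(2.355,8.000)
cell (2,9): code 1000 → (3.000,9.956)–(2.356,9.000)
cell (3,1): code 0110 → (3.000,1.974)–(4.000,1.367)
cell (3,4): code 1101 → (3.129,5.000)–(3.000,4.856)
cell (3,5): code 1100 → (3.735,6.000)–(3.129,5.000)
cell (3,6): code 1110 → (3.000,6.792)–(3.735,6.000)
cell (3,9): code 1101 → (3.081,10.000)–(3.000,9.956)
cell (3,10): code 1000 → (4.000,10.319)–(3.081,10.000)
cell (4,1): code 0110 → (4.000,1.367)–(5.000,1.412)
cell (4,5): code 1011 → (5.000,5.899)–(4.681,6.000)
cell (4,6): code 0111 → (4.681,6.000)–(5.000,6.198)
cell (4,10): code 1001 → (5.000,10.055)–(4.000,10.319)
cell (5,1): code 0010 → (5.000,1.412)–(5.837,2.000)
cell (5,2): code 0111 → (5.837,2.000)–(6.000,2.256)
cell (5,4): code 1011 → (6.000,4.439)–(5.575,5.000)
cell (5,5): code 0001 → (5.575,5.000)–(5.000,5.899)
cell (5,6): code 0010 → (5.000,6.198)–(5.300,7.000)
cell (5,7): code 0011 → (5.300,7.000)–(5.790,8.000)
cell (5,8): code 0011 → (5.790,8.000)–(5.778,9.000)
cell (5,9): code 0011 → (5.778,9.000)–(5.071,10.000)
cell (5,10): code 0001 → (5.071,10.000)–(5.000,10.055)
cell (6,2): code 0010 → (6.000,2.256)–(6.337,3.000)
cell (6,3): code 0011 → (6.337,3.000)–(6.225,4.000)
cell (6,4): code 0001 → (6.225,4.000)–(6.000,4.439)
total: 30 segments, chained into 1 closed loop(s), length Σ = 23.741228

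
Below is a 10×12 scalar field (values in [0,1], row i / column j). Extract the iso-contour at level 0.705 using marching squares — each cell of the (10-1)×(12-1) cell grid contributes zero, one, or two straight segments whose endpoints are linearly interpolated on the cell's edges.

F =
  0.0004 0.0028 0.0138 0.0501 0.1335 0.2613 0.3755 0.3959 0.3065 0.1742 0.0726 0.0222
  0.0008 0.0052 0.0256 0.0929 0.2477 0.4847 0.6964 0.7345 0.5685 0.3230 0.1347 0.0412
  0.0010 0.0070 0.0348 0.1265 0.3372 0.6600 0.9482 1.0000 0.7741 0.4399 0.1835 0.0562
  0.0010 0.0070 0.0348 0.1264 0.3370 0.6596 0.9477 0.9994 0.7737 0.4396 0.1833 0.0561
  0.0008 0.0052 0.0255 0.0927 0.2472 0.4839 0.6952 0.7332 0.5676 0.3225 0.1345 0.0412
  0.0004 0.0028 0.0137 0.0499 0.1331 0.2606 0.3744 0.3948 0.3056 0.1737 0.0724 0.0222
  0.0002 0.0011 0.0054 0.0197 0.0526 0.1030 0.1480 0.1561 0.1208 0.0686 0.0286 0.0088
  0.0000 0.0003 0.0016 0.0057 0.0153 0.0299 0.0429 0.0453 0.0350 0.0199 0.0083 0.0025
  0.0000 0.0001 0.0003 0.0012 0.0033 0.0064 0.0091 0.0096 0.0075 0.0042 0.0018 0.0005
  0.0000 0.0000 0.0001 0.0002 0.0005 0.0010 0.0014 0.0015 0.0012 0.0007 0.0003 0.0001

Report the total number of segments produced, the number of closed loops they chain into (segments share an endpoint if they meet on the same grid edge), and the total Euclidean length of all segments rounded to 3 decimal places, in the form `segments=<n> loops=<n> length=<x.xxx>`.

cell (0,6): code 0100 → (0.913,7.000)–(1.000,6.226)
cell (0,7): code 1000 → (1.000,7.178)–(0.913,7.000)
cell (1,5): code 0100 → (1.034,6.000)–(2.000,5.156)
cell (1,6): code 1110 → (1.000,6.226)–(1.034,6.000)
cell (1,7): code 1101 → (1.664,8.000)–(1.000,7.178)
cell (1,8): code 1000 → (2.000,8.207)–(1.664,8.000)
cell (2,5): code 0110 → (2.000,5.156)–(3.000,5.158)
cell (2,8): code 1001 → (3.000,8.206)–(2.000,8.207)
cell (3,5): code 0010 → (3.000,5.158)–(3.961,6.000)
cell (3,6): code 0111 → (3.961,6.000)–(4.000,6.258)
cell (3,7): code 1011 → (4.000,7.170)–(3.333,8.000)
cell (3,8): code 0001 → (3.333,8.000)–(3.000,8.206)
cell (4,6): code 0010 → (4.000,6.258)–(4.083,7.000)
cell (4,7): code 0001 → (4.083,7.000)–(4.000,7.170)
total: 14 segments, chained into 1 closed loop(s), length Σ = 9.870656

segments=14 loops=1 length=9.871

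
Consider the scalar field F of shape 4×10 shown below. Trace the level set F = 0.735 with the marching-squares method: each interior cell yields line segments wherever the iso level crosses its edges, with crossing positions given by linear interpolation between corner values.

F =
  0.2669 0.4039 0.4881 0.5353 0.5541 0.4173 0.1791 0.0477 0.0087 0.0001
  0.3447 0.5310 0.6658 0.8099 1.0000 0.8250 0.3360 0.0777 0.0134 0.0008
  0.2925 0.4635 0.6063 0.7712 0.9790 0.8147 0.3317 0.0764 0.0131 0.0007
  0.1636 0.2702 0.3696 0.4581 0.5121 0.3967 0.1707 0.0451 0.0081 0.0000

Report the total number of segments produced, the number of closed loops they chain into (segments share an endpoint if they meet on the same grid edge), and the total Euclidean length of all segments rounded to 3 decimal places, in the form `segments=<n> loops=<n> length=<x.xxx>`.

segments=10 loops=1 length=7.670

cell (0,2): code 0100 → (0.727,3.000)–(1.000,2.480)
cell (0,3): code 1100 → (0.406,4.000)–(0.727,3.000)
cell (0,4): code 1100 → (0.779,5.000)–(0.406,4.000)
cell (0,5): code 1000 → (1.000,5.184)–(0.779,5.000)
cell (1,2): code 0110 → (1.000,2.480)–(2.000,2.780)
cell (1,5): code 1001 → (2.000,5.165)–(1.000,5.184)
cell (2,2): code 0010 → (2.000,2.780)–(2.116,3.000)
cell (2,3): code 0011 → (2.116,3.000)–(2.523,4.000)
cell (2,4): code 0011 → (2.523,4.000)–(2.191,5.000)
cell (2,5): code 0001 → (2.191,5.000)–(2.000,5.165)
total: 10 segments, chained into 1 closed loop(s), length Σ = 7.670172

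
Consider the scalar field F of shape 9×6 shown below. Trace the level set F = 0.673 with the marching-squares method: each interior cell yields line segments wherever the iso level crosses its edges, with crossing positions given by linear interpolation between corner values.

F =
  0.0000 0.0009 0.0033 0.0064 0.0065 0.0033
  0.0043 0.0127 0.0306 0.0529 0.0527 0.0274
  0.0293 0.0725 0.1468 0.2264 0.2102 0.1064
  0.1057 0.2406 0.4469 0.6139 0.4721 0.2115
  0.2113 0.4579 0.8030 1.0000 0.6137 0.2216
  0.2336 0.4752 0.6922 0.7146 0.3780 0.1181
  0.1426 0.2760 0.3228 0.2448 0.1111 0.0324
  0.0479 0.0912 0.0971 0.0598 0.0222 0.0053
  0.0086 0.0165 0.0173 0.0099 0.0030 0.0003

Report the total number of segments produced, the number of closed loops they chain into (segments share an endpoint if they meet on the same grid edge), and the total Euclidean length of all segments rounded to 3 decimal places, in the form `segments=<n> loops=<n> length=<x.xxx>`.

segments=8 loops=1 length=6.362

cell (3,1): code 0100 → (3.635,2.000)–(4.000,1.623)
cell (3,2): code 1100 → (3.153,3.000)–(3.635,2.000)
cell (3,3): code 1000 → (4.000,3.846)–(3.153,3.000)
cell (4,1): code 0110 → (4.000,1.623)–(5.000,1.912)
cell (4,3): code 1001 → (5.000,3.124)–(4.000,3.846)
cell (5,1): code 0010 → (5.000,1.912)–(5.052,2.000)
cell (5,2): code 0011 → (5.052,2.000)–(5.089,3.000)
cell (5,3): code 0001 → (5.089,3.000)–(5.000,3.124)
total: 8 segments, chained into 1 closed loop(s), length Σ = 6.362009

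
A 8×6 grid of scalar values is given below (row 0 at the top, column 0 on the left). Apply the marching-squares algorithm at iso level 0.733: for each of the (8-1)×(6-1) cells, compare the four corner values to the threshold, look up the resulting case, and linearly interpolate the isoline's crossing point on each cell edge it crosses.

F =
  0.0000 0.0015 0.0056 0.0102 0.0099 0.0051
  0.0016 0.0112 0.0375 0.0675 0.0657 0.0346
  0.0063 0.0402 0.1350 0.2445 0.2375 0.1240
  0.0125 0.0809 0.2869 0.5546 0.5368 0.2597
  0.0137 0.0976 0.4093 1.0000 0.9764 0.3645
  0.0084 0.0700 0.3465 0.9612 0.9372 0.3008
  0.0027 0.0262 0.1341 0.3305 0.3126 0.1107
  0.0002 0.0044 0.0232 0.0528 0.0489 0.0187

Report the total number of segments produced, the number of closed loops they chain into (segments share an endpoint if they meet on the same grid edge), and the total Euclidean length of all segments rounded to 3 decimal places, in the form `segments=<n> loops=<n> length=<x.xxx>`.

cell (3,2): code 0100 → (3.401,3.000)–(4.000,2.548)
cell (3,3): code 1100 → (3.446,4.000)–(3.401,3.000)
cell (3,4): code 1000 → (4.000,4.398)–(3.446,4.000)
cell (4,2): code 0110 → (4.000,2.548)–(5.000,2.629)
cell (4,4): code 1001 → (5.000,4.321)–(4.000,4.398)
cell (5,2): code 0010 → (5.000,2.629)–(5.362,3.000)
cell (5,3): code 0011 → (5.362,3.000)–(5.327,4.000)
cell (5,4): code 0001 → (5.327,4.000)–(5.000,4.321)
total: 8 segments, chained into 1 closed loop(s), length Σ = 6.416873

segments=8 loops=1 length=6.417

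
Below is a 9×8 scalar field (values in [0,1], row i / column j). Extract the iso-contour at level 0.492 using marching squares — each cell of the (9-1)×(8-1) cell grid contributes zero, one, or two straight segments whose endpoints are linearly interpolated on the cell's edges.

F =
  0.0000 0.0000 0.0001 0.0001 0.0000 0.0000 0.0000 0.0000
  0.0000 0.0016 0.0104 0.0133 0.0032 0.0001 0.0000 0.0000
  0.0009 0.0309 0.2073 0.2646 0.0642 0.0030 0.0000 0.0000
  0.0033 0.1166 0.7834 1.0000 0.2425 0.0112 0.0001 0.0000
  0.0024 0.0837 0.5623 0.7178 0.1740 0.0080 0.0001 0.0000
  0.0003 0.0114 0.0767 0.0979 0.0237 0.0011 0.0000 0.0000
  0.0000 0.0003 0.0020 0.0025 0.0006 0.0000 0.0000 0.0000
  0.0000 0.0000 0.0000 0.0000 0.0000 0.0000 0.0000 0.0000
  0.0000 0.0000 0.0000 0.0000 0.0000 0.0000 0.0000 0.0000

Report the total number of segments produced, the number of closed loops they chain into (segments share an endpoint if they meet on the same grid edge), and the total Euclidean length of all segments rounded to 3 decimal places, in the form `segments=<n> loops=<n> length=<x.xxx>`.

cell (2,1): code 0100 → (2.494,2.000)–(3.000,1.563)
cell (2,2): code 1100 → (2.309,3.000)–(2.494,2.000)
cell (2,3): code 1000 → (3.000,3.671)–(2.309,3.000)
cell (3,1): code 0110 → (3.000,1.563)–(4.000,1.853)
cell (3,3): code 1001 → (4.000,3.415)–(3.000,3.671)
cell (4,1): code 0010 → (4.000,1.853)–(4.145,2.000)
cell (4,2): code 0011 → (4.145,2.000)–(4.364,3.000)
cell (4,3): code 0001 → (4.364,3.000)–(4.000,3.415)
total: 8 segments, chained into 1 closed loop(s), length Σ = 6.503909

segments=8 loops=1 length=6.504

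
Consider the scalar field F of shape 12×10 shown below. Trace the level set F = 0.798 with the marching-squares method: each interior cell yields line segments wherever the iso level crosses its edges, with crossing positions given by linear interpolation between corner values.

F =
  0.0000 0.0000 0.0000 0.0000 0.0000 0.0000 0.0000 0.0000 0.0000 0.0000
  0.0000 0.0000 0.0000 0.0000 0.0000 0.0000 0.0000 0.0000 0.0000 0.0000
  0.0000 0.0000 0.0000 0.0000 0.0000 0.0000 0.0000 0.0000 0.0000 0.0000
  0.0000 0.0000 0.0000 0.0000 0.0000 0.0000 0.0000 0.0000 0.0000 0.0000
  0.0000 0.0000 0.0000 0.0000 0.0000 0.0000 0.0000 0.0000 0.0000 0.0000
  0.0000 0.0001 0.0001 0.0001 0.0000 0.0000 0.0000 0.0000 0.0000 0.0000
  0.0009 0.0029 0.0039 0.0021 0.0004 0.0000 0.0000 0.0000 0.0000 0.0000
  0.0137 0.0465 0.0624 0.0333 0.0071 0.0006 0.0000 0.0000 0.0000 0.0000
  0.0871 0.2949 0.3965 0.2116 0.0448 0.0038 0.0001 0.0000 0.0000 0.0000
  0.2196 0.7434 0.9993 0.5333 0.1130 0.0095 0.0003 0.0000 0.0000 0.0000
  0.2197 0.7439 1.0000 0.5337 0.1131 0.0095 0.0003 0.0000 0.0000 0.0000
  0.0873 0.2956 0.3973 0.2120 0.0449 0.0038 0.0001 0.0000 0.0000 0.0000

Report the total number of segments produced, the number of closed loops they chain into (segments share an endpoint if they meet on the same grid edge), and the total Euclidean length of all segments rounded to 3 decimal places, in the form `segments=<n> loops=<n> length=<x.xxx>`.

cell (8,1): code 0100 → (8.666,2.000)–(9.000,1.213)
cell (8,2): code 1000 → (9.000,2.432)–(8.666,2.000)
cell (9,1): code 0110 → (9.000,1.213)–(10.000,1.211)
cell (9,2): code 1001 → (10.000,2.433)–(9.000,2.432)
cell (10,1): code 0010 → (10.000,1.211)–(10.335,2.000)
cell (10,2): code 0001 → (10.335,2.000)–(10.000,2.433)
total: 6 segments, chained into 1 closed loop(s), length Σ = 4.805312

segments=6 loops=1 length=4.805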